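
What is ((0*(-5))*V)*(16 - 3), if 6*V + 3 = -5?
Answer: 0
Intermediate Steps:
V = -4/3 (V = -½ + (⅙)*(-5) = -½ - ⅚ = -4/3 ≈ -1.3333)
((0*(-5))*V)*(16 - 3) = ((0*(-5))*(-4/3))*(16 - 3) = (0*(-4/3))*13 = 0*13 = 0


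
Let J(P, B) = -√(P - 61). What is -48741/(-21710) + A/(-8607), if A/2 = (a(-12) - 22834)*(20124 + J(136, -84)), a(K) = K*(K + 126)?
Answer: 7049247272649/62285990 - 242020*√3/8607 ≈ 1.1313e+5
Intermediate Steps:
a(K) = K*(126 + K)
J(P, B) = -√(-61 + P)
A = -974082096 + 242020*√3 (A = 2*((-12*(126 - 12) - 22834)*(20124 - √(-61 + 136))) = 2*((-12*114 - 22834)*(20124 - √75)) = 2*((-1368 - 22834)*(20124 - 5*√3)) = 2*(-24202*(20124 - 5*√3)) = 2*(-487041048 + 121010*√3) = -974082096 + 242020*√3 ≈ -9.7366e+8)
-48741/(-21710) + A/(-8607) = -48741/(-21710) + (-974082096 + 242020*√3)/(-8607) = -48741*(-1/21710) + (-974082096 + 242020*√3)*(-1/8607) = 48741/21710 + (324694032/2869 - 242020*√3/8607) = 7049247272649/62285990 - 242020*√3/8607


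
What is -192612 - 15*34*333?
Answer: -362442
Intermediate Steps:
-192612 - 15*34*333 = -192612 - 510*333 = -192612 - 1*169830 = -192612 - 169830 = -362442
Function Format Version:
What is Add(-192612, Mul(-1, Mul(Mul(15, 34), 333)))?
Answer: -362442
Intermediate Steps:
Add(-192612, Mul(-1, Mul(Mul(15, 34), 333))) = Add(-192612, Mul(-1, Mul(510, 333))) = Add(-192612, Mul(-1, 169830)) = Add(-192612, -169830) = -362442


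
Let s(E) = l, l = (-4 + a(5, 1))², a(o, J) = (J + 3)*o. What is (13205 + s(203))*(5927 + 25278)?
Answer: 420050505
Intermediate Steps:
a(o, J) = o*(3 + J) (a(o, J) = (3 + J)*o = o*(3 + J))
l = 256 (l = (-4 + 5*(3 + 1))² = (-4 + 5*4)² = (-4 + 20)² = 16² = 256)
s(E) = 256
(13205 + s(203))*(5927 + 25278) = (13205 + 256)*(5927 + 25278) = 13461*31205 = 420050505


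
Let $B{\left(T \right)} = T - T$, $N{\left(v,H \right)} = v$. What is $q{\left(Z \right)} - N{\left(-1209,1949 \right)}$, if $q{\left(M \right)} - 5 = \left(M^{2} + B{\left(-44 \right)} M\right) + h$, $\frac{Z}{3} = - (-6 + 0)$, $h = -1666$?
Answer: $-128$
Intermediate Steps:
$Z = 18$ ($Z = 3 \left(- (-6 + 0)\right) = 3 \left(\left(-1\right) \left(-6\right)\right) = 3 \cdot 6 = 18$)
$B{\left(T \right)} = 0$
$q{\left(M \right)} = -1661 + M^{2}$ ($q{\left(M \right)} = 5 + \left(\left(M^{2} + 0 M\right) - 1666\right) = 5 + \left(\left(M^{2} + 0\right) - 1666\right) = 5 + \left(M^{2} - 1666\right) = 5 + \left(-1666 + M^{2}\right) = -1661 + M^{2}$)
$q{\left(Z \right)} - N{\left(-1209,1949 \right)} = \left(-1661 + 18^{2}\right) - -1209 = \left(-1661 + 324\right) + 1209 = -1337 + 1209 = -128$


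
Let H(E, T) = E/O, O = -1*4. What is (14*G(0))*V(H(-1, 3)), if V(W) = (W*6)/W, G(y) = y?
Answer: 0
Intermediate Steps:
O = -4
H(E, T) = -E/4 (H(E, T) = E/(-4) = E*(-¼) = -E/4)
V(W) = 6 (V(W) = (6*W)/W = 6)
(14*G(0))*V(H(-1, 3)) = (14*0)*6 = 0*6 = 0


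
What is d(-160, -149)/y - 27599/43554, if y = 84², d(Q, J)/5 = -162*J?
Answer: 20086483/1219512 ≈ 16.471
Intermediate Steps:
d(Q, J) = -810*J (d(Q, J) = 5*(-162*J) = -810*J)
y = 7056
d(-160, -149)/y - 27599/43554 = -810*(-149)/7056 - 27599/43554 = 120690*(1/7056) - 27599*1/43554 = 6705/392 - 27599/43554 = 20086483/1219512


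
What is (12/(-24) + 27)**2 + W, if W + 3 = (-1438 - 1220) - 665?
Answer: -10495/4 ≈ -2623.8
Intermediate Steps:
W = -3326 (W = -3 + ((-1438 - 1220) - 665) = -3 + (-2658 - 665) = -3 - 3323 = -3326)
(12/(-24) + 27)**2 + W = (12/(-24) + 27)**2 - 3326 = (12*(-1/24) + 27)**2 - 3326 = (-1/2 + 27)**2 - 3326 = (53/2)**2 - 3326 = 2809/4 - 3326 = -10495/4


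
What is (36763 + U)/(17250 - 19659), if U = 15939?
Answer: -52702/2409 ≈ -21.877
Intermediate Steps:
(36763 + U)/(17250 - 19659) = (36763 + 15939)/(17250 - 19659) = 52702/(-2409) = 52702*(-1/2409) = -52702/2409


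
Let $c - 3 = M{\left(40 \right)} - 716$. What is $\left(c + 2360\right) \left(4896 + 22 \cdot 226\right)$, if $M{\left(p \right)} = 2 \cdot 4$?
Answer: $16331540$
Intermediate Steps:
$M{\left(p \right)} = 8$
$c = -705$ ($c = 3 + \left(8 - 716\right) = 3 - 708 = -705$)
$\left(c + 2360\right) \left(4896 + 22 \cdot 226\right) = \left(-705 + 2360\right) \left(4896 + 22 \cdot 226\right) = 1655 \left(4896 + 4972\right) = 1655 \cdot 9868 = 16331540$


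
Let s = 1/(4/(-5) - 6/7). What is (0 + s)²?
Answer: 1225/3364 ≈ 0.36415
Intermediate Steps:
s = -35/58 (s = 1/(4*(-⅕) - 6*⅐) = 1/(-⅘ - 6/7) = 1/(-58/35) = -35/58 ≈ -0.60345)
(0 + s)² = (0 - 35/58)² = (-35/58)² = 1225/3364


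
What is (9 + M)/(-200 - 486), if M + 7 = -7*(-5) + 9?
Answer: -23/343 ≈ -0.067055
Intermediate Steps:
M = 37 (M = -7 + (-7*(-5) + 9) = -7 + (35 + 9) = -7 + 44 = 37)
(9 + M)/(-200 - 486) = (9 + 37)/(-200 - 486) = 46/(-686) = 46*(-1/686) = -23/343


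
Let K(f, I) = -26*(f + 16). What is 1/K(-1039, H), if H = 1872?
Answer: 1/26598 ≈ 3.7597e-5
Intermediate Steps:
K(f, I) = -416 - 26*f (K(f, I) = -26*(16 + f) = -416 - 26*f)
1/K(-1039, H) = 1/(-416 - 26*(-1039)) = 1/(-416 + 27014) = 1/26598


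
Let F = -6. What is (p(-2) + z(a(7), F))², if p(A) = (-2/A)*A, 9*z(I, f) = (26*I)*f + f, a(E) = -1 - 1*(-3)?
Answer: 12544/9 ≈ 1393.8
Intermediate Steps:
a(E) = 2 (a(E) = -1 + 3 = 2)
z(I, f) = f/9 + 26*I*f/9 (z(I, f) = ((26*I)*f + f)/9 = (26*I*f + f)/9 = (f + 26*I*f)/9 = f/9 + 26*I*f/9)
p(A) = -2
(p(-2) + z(a(7), F))² = (-2 + (⅑)*(-6)*(1 + 26*2))² = (-2 + (⅑)*(-6)*(1 + 52))² = (-2 + (⅑)*(-6)*53)² = (-2 - 106/3)² = (-112/3)² = 12544/9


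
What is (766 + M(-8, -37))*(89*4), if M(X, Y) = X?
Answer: 269848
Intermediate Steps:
(766 + M(-8, -37))*(89*4) = (766 - 8)*(89*4) = 758*356 = 269848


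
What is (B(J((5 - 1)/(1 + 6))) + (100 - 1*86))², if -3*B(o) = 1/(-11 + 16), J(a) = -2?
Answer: 43681/225 ≈ 194.14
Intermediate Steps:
B(o) = -1/15 (B(o) = -1/(3*(-11 + 16)) = -⅓/5 = -⅓*⅕ = -1/15)
(B(J((5 - 1)/(1 + 6))) + (100 - 1*86))² = (-1/15 + (100 - 1*86))² = (-1/15 + (100 - 86))² = (-1/15 + 14)² = (209/15)² = 43681/225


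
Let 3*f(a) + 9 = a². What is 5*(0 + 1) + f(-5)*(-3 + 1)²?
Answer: 79/3 ≈ 26.333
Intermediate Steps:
f(a) = -3 + a²/3
5*(0 + 1) + f(-5)*(-3 + 1)² = 5*(0 + 1) + (-3 + (⅓)*(-5)²)*(-3 + 1)² = 5*1 + (-3 + (⅓)*25)*(-2)² = 5 + (-3 + 25/3)*4 = 5 + (16/3)*4 = 5 + 64/3 = 79/3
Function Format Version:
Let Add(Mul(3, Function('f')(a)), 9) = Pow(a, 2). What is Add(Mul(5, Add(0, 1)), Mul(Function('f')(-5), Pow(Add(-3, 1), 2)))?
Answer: Rational(79, 3) ≈ 26.333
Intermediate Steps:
Function('f')(a) = Add(-3, Mul(Rational(1, 3), Pow(a, 2)))
Add(Mul(5, Add(0, 1)), Mul(Function('f')(-5), Pow(Add(-3, 1), 2))) = Add(Mul(5, Add(0, 1)), Mul(Add(-3, Mul(Rational(1, 3), Pow(-5, 2))), Pow(Add(-3, 1), 2))) = Add(Mul(5, 1), Mul(Add(-3, Mul(Rational(1, 3), 25)), Pow(-2, 2))) = Add(5, Mul(Add(-3, Rational(25, 3)), 4)) = Add(5, Mul(Rational(16, 3), 4)) = Add(5, Rational(64, 3)) = Rational(79, 3)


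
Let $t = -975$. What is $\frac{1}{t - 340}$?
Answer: $- \frac{1}{1315} \approx -0.00076046$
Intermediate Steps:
$\frac{1}{t - 340} = \frac{1}{-975 - 340} = \frac{1}{-1315} = - \frac{1}{1315}$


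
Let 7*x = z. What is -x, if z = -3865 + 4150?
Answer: -285/7 ≈ -40.714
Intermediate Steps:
z = 285
x = 285/7 (x = (⅐)*285 = 285/7 ≈ 40.714)
-x = -1*285/7 = -285/7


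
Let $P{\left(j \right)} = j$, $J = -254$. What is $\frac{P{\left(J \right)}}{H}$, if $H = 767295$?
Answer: $- \frac{254}{767295} \approx -0.00033103$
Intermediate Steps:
$\frac{P{\left(J \right)}}{H} = - \frac{254}{767295}$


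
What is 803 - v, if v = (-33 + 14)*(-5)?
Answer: 708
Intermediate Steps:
v = 95 (v = -19*(-5) = 95)
803 - v = 803 - 1*95 = 803 - 95 = 708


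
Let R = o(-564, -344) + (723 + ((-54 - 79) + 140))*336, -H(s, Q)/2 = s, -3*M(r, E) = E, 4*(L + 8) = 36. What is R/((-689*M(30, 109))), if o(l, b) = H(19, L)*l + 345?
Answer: 801171/75101 ≈ 10.668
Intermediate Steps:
L = 1 (L = -8 + (¼)*36 = -8 + 9 = 1)
M(r, E) = -E/3
H(s, Q) = -2*s
o(l, b) = 345 - 38*l (o(l, b) = (-2*19)*l + 345 = -38*l + 345 = 345 - 38*l)
R = 267057 (R = (345 - 38*(-564)) + (723 + ((-54 - 79) + 140))*336 = (345 + 21432) + (723 + (-133 + 140))*336 = 21777 + (723 + 7)*336 = 21777 + 730*336 = 21777 + 245280 = 267057)
R/((-689*M(30, 109))) = 267057/((-(-689)*109/3)) = 267057/((-689*(-109/3))) = 267057/(75101/3) = 267057*(3/75101) = 801171/75101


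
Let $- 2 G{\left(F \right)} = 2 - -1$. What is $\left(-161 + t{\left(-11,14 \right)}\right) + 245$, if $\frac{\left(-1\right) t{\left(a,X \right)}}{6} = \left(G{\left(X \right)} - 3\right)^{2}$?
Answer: $- \frac{75}{2} \approx -37.5$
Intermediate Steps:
$G{\left(F \right)} = - \frac{3}{2}$ ($G{\left(F \right)} = - \frac{2 - -1}{2} = - \frac{2 + 1}{2} = \left(- \frac{1}{2}\right) 3 = - \frac{3}{2}$)
$t{\left(a,X \right)} = - \frac{243}{2}$ ($t{\left(a,X \right)} = - 6 \left(- \frac{3}{2} - 3\right)^{2} = - 6 \left(- \frac{9}{2}\right)^{2} = \left(-6\right) \frac{81}{4} = - \frac{243}{2}$)
$\left(-161 + t{\left(-11,14 \right)}\right) + 245 = \left(-161 - \frac{243}{2}\right) + 245 = - \frac{565}{2} + 245 = - \frac{75}{2}$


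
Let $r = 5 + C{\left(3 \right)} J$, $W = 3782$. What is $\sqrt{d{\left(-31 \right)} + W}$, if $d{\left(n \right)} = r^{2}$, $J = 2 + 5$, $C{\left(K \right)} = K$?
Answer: $\sqrt{4458} \approx 66.768$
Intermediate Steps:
$J = 7$
$r = 26$ ($r = 5 + 3 \cdot 7 = 5 + 21 = 26$)
$d{\left(n \right)} = 676$ ($d{\left(n \right)} = 26^{2} = 676$)
$\sqrt{d{\left(-31 \right)} + W} = \sqrt{676 + 3782} = \sqrt{4458}$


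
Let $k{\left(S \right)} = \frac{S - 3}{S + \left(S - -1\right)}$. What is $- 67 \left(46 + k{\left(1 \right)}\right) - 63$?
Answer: $- \frac{9301}{3} \approx -3100.3$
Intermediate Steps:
$k{\left(S \right)} = \frac{-3 + S}{1 + 2 S}$ ($k{\left(S \right)} = \frac{-3 + S}{S + \left(S + 1\right)} = \frac{-3 + S}{S + \left(1 + S\right)} = \frac{-3 + S}{1 + 2 S}$)
$- 67 \left(46 + k{\left(1 \right)}\right) - 63 = - 67 \left(46 + \frac{-3 + 1}{1 + 2 \cdot 1}\right) - 63 = - 67 \left(46 + \frac{1}{1 + 2} \left(-2\right)\right) - 63 = - 67 \left(46 + \frac{1}{3} \left(-2\right)\right) - 63 = - 67 \left(46 - \frac{2}{3}\right) - 63 = \left(-67\right) \frac{136}{3} - 63 = - \frac{9112}{3} - 63 = - \frac{9301}{3}$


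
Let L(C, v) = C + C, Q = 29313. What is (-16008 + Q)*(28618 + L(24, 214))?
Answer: 381401130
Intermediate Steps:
L(C, v) = 2*C
(-16008 + Q)*(28618 + L(24, 214)) = (-16008 + 29313)*(28618 + 2*24) = 13305*(28618 + 48) = 13305*28666 = 381401130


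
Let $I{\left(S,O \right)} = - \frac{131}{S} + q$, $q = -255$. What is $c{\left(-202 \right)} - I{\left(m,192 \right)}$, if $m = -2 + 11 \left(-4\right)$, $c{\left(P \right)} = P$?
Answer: $\frac{2307}{46} \approx 50.152$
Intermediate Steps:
$m = -46$ ($m = -2 - 44 = -46$)
$I{\left(S,O \right)} = -255 - \frac{131}{S}$ ($I{\left(S,O \right)} = - \frac{131}{S} - 255 = -255 - \frac{131}{S}$)
$c{\left(-202 \right)} - I{\left(m,192 \right)} = -202 - \left(-255 - \frac{131}{-46}\right) = -202 - \left(-255 - - \frac{131}{46}\right) = -202 - \left(-255 + \frac{131}{46}\right) = -202 - - \frac{11599}{46} = -202 + \frac{11599}{46} = \frac{2307}{46}$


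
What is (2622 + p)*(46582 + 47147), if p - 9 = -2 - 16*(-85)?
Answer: 373884981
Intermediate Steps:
p = 1367 (p = 9 + (-2 - 16*(-85)) = 9 + (-2 + 1360) = 9 + 1358 = 1367)
(2622 + p)*(46582 + 47147) = (2622 + 1367)*(46582 + 47147) = 3989*93729 = 373884981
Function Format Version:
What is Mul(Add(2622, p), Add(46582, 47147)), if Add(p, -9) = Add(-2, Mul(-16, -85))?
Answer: 373884981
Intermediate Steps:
p = 1367 (p = Add(9, Add(-2, Mul(-16, -85))) = Add(9, Add(-2, 1360)) = Add(9, 1358) = 1367)
Mul(Add(2622, p), Add(46582, 47147)) = Mul(Add(2622, 1367), Add(46582, 47147)) = Mul(3989, 93729) = 373884981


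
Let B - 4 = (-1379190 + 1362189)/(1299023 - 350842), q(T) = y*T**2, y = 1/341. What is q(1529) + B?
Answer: 201634903524/29393611 ≈ 6859.8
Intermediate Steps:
y = 1/341 ≈ 0.0029326
q(T) = T**2/341
B = 3775723/948181 (B = 4 + (-1379190 + 1362189)/(1299023 - 350842) = 4 - 17001/948181 = 3775723/948181 ≈ 3.9821)
q(1529) + B = (1/341)*1529**2 + 3775723/948181 = (1/341)*2337841 + 3775723/948181 = 212531/31 + 3775723/948181 = 201634903524/29393611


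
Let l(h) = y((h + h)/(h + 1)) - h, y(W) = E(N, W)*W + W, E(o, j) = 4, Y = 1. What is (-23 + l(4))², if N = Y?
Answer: 361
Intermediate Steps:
N = 1
y(W) = 5*W (y(W) = 4*W + W = 5*W)
l(h) = -h + 10*h/(1 + h) (l(h) = 5*((h + h)/(h + 1)) - h = 5*((2*h)/(1 + h)) - h = 5*(2*h/(1 + h)) - h = 10*h/(1 + h) - h = -h + 10*h/(1 + h))
(-23 + l(4))² = (-23 + 4*(9 - 1*4)/(1 + 4))² = (-23 + 4*(9 - 4)/5)² = (-23 + 4*(⅕)*5)² = (-23 + 4)² = (-19)² = 361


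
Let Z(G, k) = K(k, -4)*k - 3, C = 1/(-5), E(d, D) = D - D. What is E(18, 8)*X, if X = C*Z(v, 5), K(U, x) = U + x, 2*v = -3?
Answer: 0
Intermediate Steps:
v = -3/2 (v = (1/2)*(-3) = -3/2 ≈ -1.5000)
E(d, D) = 0
C = -1/5 (C = 1*(-1/5) = -1/5 ≈ -0.20000)
Z(G, k) = -3 + k*(-4 + k) (Z(G, k) = (k - 4)*k - 3 = (-4 + k)*k - 3 = k*(-4 + k) - 3 = -3 + k*(-4 + k))
X = -2/5 (X = -(-3 + 5*(-4 + 5))/5 = -(-3 + 5*1)/5 = -(-3 + 5)/5 = -1/5*2 = -2/5 ≈ -0.40000)
E(18, 8)*X = 0*(-2/5) = 0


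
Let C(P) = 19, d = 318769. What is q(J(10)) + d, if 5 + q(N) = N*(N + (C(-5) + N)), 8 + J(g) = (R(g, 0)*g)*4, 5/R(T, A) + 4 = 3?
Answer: 401340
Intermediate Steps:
R(T, A) = -5 (R(T, A) = 5/(-4 + 3) = 5/(-1) = 5*(-1) = -5)
J(g) = -8 - 20*g (J(g) = -8 - 5*g*4 = -8 - 20*g)
q(N) = -5 + N*(19 + 2*N) (q(N) = -5 + N*(N + (19 + N)) = -5 + N*(19 + 2*N))
q(J(10)) + d = (-5 + 2*(-8 - 20*10)² + 19*(-8 - 20*10)) + 318769 = (-5 + 2*(-8 - 200)² + 19*(-8 - 200)) + 318769 = (-5 + 2*(-208)² + 19*(-208)) + 318769 = (-5 + 2*43264 - 3952) + 318769 = (-5 + 86528 - 3952) + 318769 = 82571 + 318769 = 401340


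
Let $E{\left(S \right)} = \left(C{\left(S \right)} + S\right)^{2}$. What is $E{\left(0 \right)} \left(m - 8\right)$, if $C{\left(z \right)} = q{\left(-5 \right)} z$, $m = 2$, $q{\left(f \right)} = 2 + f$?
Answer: $0$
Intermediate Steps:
$C{\left(z \right)} = - 3 z$ ($C{\left(z \right)} = \left(2 - 5\right) z = - 3 z$)
$E{\left(S \right)} = 4 S^{2}$ ($E{\left(S \right)} = \left(- 3 S + S\right)^{2} = \left(- 2 S\right)^{2} = 4 S^{2}$)
$E{\left(0 \right)} \left(m - 8\right) = 4 \cdot 0^{2} \left(2 - 8\right) = 4 \cdot 0 \left(-6\right) = 0 \left(-6\right) = 0$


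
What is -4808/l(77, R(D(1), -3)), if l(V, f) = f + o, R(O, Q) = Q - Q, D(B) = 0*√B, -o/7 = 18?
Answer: 2404/63 ≈ 38.159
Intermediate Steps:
o = -126 (o = -7*18 = -126)
D(B) = 0
R(O, Q) = 0
l(V, f) = -126 + f (l(V, f) = f - 126 = -126 + f)
-4808/l(77, R(D(1), -3)) = -4808/(-126 + 0) = -4808/(-126) = -4808*(-1/126) = 2404/63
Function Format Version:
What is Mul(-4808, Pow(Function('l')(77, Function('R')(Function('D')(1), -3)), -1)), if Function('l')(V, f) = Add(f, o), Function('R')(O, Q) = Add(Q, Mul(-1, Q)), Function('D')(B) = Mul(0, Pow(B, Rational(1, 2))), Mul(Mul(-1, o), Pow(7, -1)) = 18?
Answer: Rational(2404, 63) ≈ 38.159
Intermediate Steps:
o = -126 (o = Mul(-7, 18) = -126)
Function('D')(B) = 0
Function('R')(O, Q) = 0
Function('l')(V, f) = Add(-126, f) (Function('l')(V, f) = Add(f, -126) = Add(-126, f))
Mul(-4808, Pow(Function('l')(77, Function('R')(Function('D')(1), -3)), -1)) = Mul(-4808, Pow(Add(-126, 0), -1)) = Mul(-4808, Pow(-126, -1)) = Mul(-4808, Rational(-1, 126)) = Rational(2404, 63)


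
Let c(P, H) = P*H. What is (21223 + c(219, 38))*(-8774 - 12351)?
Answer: -624138125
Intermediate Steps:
c(P, H) = H*P
(21223 + c(219, 38))*(-8774 - 12351) = (21223 + 38*219)*(-8774 - 12351) = (21223 + 8322)*(-21125) = 29545*(-21125) = -624138125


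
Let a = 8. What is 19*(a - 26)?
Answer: -342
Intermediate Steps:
19*(a - 26) = 19*(8 - 26) = 19*(-18) = -342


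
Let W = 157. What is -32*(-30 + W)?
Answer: -4064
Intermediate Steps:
-32*(-30 + W) = -32*(-30 + 157) = -32*127 = -4064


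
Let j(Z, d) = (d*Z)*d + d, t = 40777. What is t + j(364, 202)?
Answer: 14893635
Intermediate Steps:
j(Z, d) = d + Z*d² (j(Z, d) = (Z*d)*d + d = Z*d² + d = d + Z*d²)
t + j(364, 202) = 40777 + 202*(1 + 364*202) = 40777 + 202*(1 + 73528) = 40777 + 202*73529 = 40777 + 14852858 = 14893635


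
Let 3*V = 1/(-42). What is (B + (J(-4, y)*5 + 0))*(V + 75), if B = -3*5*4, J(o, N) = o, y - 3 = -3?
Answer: -377960/63 ≈ -5999.4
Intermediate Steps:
y = 0 (y = 3 - 3 = 0)
V = -1/126 (V = (⅓)/(-42) = (⅓)*(-1/42) = -1/126 ≈ -0.0079365)
B = -60 (B = -15*4 = -60)
(B + (J(-4, y)*5 + 0))*(V + 75) = (-60 + (-4*5 + 0))*(-1/126 + 75) = (-60 + (-20 + 0))*(9449/126) = (-60 - 20)*(9449/126) = -80*9449/126 = -377960/63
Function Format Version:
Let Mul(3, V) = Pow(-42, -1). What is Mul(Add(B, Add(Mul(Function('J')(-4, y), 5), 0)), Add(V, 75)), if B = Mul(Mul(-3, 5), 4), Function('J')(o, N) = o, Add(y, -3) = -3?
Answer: Rational(-377960, 63) ≈ -5999.4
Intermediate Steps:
y = 0 (y = Add(3, -3) = 0)
V = Rational(-1, 126) (V = Mul(Rational(1, 3), Pow(-42, -1)) = Mul(Rational(1, 3), Rational(-1, 42)) = Rational(-1, 126) ≈ -0.0079365)
B = -60 (B = Mul(-15, 4) = -60)
Mul(Add(B, Add(Mul(Function('J')(-4, y), 5), 0)), Add(V, 75)) = Mul(Add(-60, Add(Mul(-4, 5), 0)), Add(Rational(-1, 126), 75)) = Mul(Add(-60, Add(-20, 0)), Rational(9449, 126)) = Mul(Add(-60, -20), Rational(9449, 126)) = Mul(-80, Rational(9449, 126)) = Rational(-377960, 63)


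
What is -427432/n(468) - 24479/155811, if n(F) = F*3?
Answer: -5552747989/18229887 ≈ -304.60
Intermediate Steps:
n(F) = 3*F
-427432/n(468) - 24479/155811 = -427432/(3*468) - 24479/155811 = -427432/1404 - 24479*1/155811 = -427432*1/1404 - 24479/155811 = -106858/351 - 24479/155811 = -5552747989/18229887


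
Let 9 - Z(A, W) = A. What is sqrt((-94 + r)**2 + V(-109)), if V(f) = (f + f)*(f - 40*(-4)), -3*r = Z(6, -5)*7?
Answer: I*sqrt(917) ≈ 30.282*I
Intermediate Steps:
Z(A, W) = 9 - A
r = -7 (r = -(9 - 1*6)*7/3 = -(9 - 6)*7/3 = -7 ≈ -7.0000)
V(f) = 2*f*(160 + f) (V(f) = (2*f)*(f + 160) = (2*f)*(160 + f) = 2*f*(160 + f))
sqrt((-94 + r)**2 + V(-109)) = sqrt((-94 - 7)**2 + 2*(-109)*(160 - 109)) = sqrt((-101)**2 + 2*(-109)*51) = sqrt(10201 - 11118) = sqrt(-917) = I*sqrt(917)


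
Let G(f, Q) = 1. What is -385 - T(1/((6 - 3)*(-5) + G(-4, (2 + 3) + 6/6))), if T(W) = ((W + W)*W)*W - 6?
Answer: -519987/1372 ≈ -379.00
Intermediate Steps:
T(W) = -6 + 2*W**3 (T(W) = ((2*W)*W)*W - 6 = (2*W**2)*W - 6 = 2*W**3 - 6 = -6 + 2*W**3)
-385 - T(1/((6 - 3)*(-5) + G(-4, (2 + 3) + 6/6))) = -385 - (-6 + 2*(1/((6 - 3)*(-5) + 1))**3) = -385 - (-6 + 2*(1/(3*(-5) + 1))**3) = -385 - (-6 + 2*(1/(-15 + 1))**3) = -385 - (-6 + 2*(1/(-14))**3) = -385 - (-6 + 2*(-1/14)**3) = -385 - (-6 + 2*(-1/2744)) = -385 - (-6 - 1/1372) = -385 - 1*(-8233/1372) = -385 + 8233/1372 = -519987/1372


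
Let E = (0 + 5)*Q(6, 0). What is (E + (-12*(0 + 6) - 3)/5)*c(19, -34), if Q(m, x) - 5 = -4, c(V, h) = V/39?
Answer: -190/39 ≈ -4.8718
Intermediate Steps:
c(V, h) = V/39 (c(V, h) = V*(1/39) = V/39)
Q(m, x) = 1 (Q(m, x) = 5 - 4 = 1)
E = 5 (E = (0 + 5)*1 = 5*1 = 5)
(E + (-12*(0 + 6) - 3)/5)*c(19, -34) = (5 + (-12*(0 + 6) - 3)/5)*((1/39)*19) = (5 + (-12*6 - 3)*(⅕))*(19/39) = (5 + (-2*36 - 3)*(⅕))*(19/39) = (5 + (-72 - 3)*(⅕))*(19/39) = (5 - 75*⅕)*(19/39) = (5 - 15)*(19/39) = -10*19/39 = -190/39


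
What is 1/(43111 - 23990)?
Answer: 1/19121 ≈ 5.2299e-5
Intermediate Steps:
1/(43111 - 23990) = 1/19121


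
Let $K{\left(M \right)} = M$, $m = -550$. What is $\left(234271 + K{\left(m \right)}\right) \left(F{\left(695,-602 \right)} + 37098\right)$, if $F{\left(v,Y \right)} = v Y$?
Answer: $-89115947532$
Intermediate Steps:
$F{\left(v,Y \right)} = Y v$
$\left(234271 + K{\left(m \right)}\right) \left(F{\left(695,-602 \right)} + 37098\right) = \left(234271 - 550\right) \left(\left(-602\right) 695 + 37098\right) = 233721 \left(-418390 + 37098\right) = 233721 \left(-381292\right) = -89115947532$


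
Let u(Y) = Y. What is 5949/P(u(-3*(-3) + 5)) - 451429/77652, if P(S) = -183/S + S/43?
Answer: -281558767013/595823796 ≈ -472.55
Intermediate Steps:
P(S) = -183/S + S/43 (P(S) = -183/S + S*(1/43) = -183/S + S/43)
5949/P(u(-3*(-3) + 5)) - 451429/77652 = 5949/(-183/(-3*(-3) + 5) + (-3*(-3) + 5)/43) - 451429/77652 = 5949/(-183/(9 + 5) + (9 + 5)/43) - 451429*1/77652 = 5949/(-183/14 + (1/43)*14) - 451429/77652 = 5949/(-183*1/14 + 14/43) - 451429/77652 = 5949/(-183/14 + 14/43) - 451429/77652 = 5949/(-7673/602) - 451429/77652 = 5949*(-602/7673) - 451429/77652 = -3581298/7673 - 451429/77652 = -281558767013/595823796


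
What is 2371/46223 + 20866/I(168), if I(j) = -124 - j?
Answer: -481898393/6748558 ≈ -71.408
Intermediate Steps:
2371/46223 + 20866/I(168) = 2371/46223 + 20866/(-124 - 1*168) = 2371*(1/46223) + 20866/(-124 - 168) = 2371/46223 + 20866/(-292) = 2371/46223 + 20866*(-1/292) = 2371/46223 - 10433/146 = -481898393/6748558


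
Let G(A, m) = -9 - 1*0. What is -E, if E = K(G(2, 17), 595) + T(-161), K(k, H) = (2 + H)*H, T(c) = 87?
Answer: -355302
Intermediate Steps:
G(A, m) = -9 (G(A, m) = -9 + 0 = -9)
K(k, H) = H*(2 + H)
E = 355302 (E = 595*(2 + 595) + 87 = 595*597 + 87 = 355215 + 87 = 355302)
-E = -1*355302 = -355302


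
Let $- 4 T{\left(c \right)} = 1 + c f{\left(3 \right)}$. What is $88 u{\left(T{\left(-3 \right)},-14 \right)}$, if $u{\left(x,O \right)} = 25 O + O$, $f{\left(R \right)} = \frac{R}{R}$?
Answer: $-32032$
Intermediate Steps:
$f{\left(R \right)} = 1$
$T{\left(c \right)} = - \frac{1}{4} - \frac{c}{4}$ ($T{\left(c \right)} = - \frac{1 + c 1}{4} = - \frac{1 + c}{4} = - \frac{1}{4} - \frac{c}{4}$)
$u{\left(x,O \right)} = 26 O$
$88 u{\left(T{\left(-3 \right)},-14 \right)} = 88 \cdot 26 \left(-14\right) = 88 \left(-364\right) = -32032$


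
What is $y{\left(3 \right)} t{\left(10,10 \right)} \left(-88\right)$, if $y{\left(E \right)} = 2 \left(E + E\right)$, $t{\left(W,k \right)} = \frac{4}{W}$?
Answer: $- \frac{2112}{5} \approx -422.4$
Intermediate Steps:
$y{\left(E \right)} = 4 E$ ($y{\left(E \right)} = 2 \cdot 2 E = 4 E$)
$y{\left(3 \right)} t{\left(10,10 \right)} \left(-88\right) = 4 \cdot 3 \cdot \frac{4}{10} \left(-88\right) = 12 \cdot 4 \cdot \frac{1}{10} \left(-88\right) = 12 \cdot \frac{2}{5} \left(-88\right) = \frac{24}{5} \left(-88\right) = - \frac{2112}{5}$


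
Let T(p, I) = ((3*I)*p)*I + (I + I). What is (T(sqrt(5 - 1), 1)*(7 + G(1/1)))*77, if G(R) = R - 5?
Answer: 1848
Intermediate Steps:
T(p, I) = 2*I + 3*p*I**2 (T(p, I) = (3*I*p)*I + 2*I = 3*p*I**2 + 2*I = 2*I + 3*p*I**2)
G(R) = -5 + R
(T(sqrt(5 - 1), 1)*(7 + G(1/1)))*77 = ((1*(2 + 3*1*sqrt(5 - 1)))*(7 + (-5 + 1/1)))*77 = ((1*(2 + 3*1*sqrt(4)))*(7 + (-5 + 1)))*77 = ((1*(2 + 3*1*2))*(7 - 4))*77 = ((1*(2 + 6))*3)*77 = ((1*8)*3)*77 = (8*3)*77 = 24*77 = 1848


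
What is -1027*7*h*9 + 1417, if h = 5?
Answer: -322088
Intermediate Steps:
-1027*7*h*9 + 1417 = -1027*7*5*9 + 1417 = -35945*9 + 1417 = -1027*315 + 1417 = -323505 + 1417 = -322088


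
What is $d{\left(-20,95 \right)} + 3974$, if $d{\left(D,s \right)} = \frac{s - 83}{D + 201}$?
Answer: $\frac{719306}{181} \approx 3974.1$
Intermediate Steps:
$d{\left(D,s \right)} = \frac{-83 + s}{201 + D}$
$d{\left(-20,95 \right)} + 3974 = \frac{-83 + 95}{201 - 20} + 3974 = \frac{1}{181} \cdot 12 + 3974 = \frac{12}{181} + 3974 = \frac{719306}{181}$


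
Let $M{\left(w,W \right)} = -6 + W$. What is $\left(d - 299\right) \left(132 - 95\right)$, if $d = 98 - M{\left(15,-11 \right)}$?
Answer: $-6808$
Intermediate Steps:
$d = 115$ ($d = 98 - \left(-6 - 11\right) = 98 - -17 = 98 + 17 = 115$)
$\left(d - 299\right) \left(132 - 95\right) = \left(115 - 299\right) \left(132 - 95\right) = - 184 \left(132 - 95\right) = \left(-184\right) 37 = -6808$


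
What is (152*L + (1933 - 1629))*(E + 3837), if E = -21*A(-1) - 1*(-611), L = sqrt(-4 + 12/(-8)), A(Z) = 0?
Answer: 1352192 + 338048*I*sqrt(22) ≈ 1.3522e+6 + 1.5856e+6*I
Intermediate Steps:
L = I*sqrt(22)/2 (L = sqrt(-4 + 12*(-1/8)) = sqrt(-4 - 3/2) = sqrt(-11/2) = I*sqrt(22)/2 ≈ 2.3452*I)
E = 611 (E = -21*0 - 1*(-611) = 0 + 611 = 611)
(152*L + (1933 - 1629))*(E + 3837) = (152*(I*sqrt(22)/2) + (1933 - 1629))*(611 + 3837) = (76*I*sqrt(22) + 304)*4448 = (304 + 76*I*sqrt(22))*4448 = 1352192 + 338048*I*sqrt(22)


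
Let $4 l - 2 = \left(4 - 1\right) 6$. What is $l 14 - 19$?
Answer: $51$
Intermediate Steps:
$l = 5$ ($l = \frac{1}{2} + \frac{\left(4 - 1\right) 6}{4} = \frac{1}{2} + \frac{3 \cdot 6}{4} = \frac{1}{2} + \frac{1}{4} \cdot 18 = \frac{1}{2} + \frac{9}{2} = 5$)
$l 14 - 19 = 5 \cdot 14 - 19 = 70 + \left(-25 + 6\right) = 70 - 19 = 51$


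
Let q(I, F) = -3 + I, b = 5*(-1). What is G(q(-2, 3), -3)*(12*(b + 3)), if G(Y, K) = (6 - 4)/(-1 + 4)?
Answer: -16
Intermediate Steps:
b = -5
G(Y, K) = 2/3
G(q(-2, 3), -3)*(12*(b + 3)) = 2*(12*(-5 + 3))/3 = 2*(12*(-2))/3 = (2/3)*(-24) = -16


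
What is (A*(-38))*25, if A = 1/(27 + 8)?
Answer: -190/7 ≈ -27.143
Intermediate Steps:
A = 1/35 ≈ 0.028571
(A*(-38))*25 = ((1/35)*(-38))*25 = -38/35*25 = -190/7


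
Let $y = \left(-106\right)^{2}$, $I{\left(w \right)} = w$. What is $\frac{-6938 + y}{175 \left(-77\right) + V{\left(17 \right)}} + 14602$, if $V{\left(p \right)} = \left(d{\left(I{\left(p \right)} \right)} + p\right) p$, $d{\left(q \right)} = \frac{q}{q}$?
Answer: $\frac{192289440}{13169} \approx 14602.0$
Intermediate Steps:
$y = 11236$
$d{\left(q \right)} = 1$
$V{\left(p \right)} = p \left(1 + p\right)$ ($V{\left(p \right)} = \left(1 + p\right) p = p \left(1 + p\right)$)
$\frac{-6938 + y}{175 \left(-77\right) + V{\left(17 \right)}} + 14602 = \frac{-6938 + 11236}{175 \left(-77\right) + 17 \left(1 + 17\right)} + 14602 = \frac{4298}{-13475 + 17 \cdot 18} + 14602 = \frac{4298}{-13475 + 306} + 14602 = \frac{4298}{-13169} + 14602 = 4298 \left(- \frac{1}{13169}\right) + 14602 = - \frac{4298}{13169} + 14602 = \frac{192289440}{13169}$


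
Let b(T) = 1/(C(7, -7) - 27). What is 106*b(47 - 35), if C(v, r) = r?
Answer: -53/17 ≈ -3.1176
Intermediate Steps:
b(T) = -1/34 (b(T) = 1/(-7 - 27) = 1/(-34) = -1/34)
106*b(47 - 35) = 106*(-1/34) = -53/17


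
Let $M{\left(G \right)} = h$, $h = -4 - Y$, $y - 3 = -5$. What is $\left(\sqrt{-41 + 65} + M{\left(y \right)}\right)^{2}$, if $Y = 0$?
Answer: $40 - 16 \sqrt{6} \approx 0.80816$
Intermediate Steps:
$y = -2$ ($y = 3 - 5 = -2$)
$h = -4$ ($h = -4 - 0 = -4 + 0 = -4$)
$M{\left(G \right)} = -4$
$\left(\sqrt{-41 + 65} + M{\left(y \right)}\right)^{2} = \left(\sqrt{-41 + 65} - 4\right)^{2} = \left(\sqrt{24} - 4\right)^{2} = \left(2 \sqrt{6} - 4\right)^{2} = \left(-4 + 2 \sqrt{6}\right)^{2}$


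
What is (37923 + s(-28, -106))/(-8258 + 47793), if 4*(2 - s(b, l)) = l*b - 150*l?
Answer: 33208/39535 ≈ 0.83996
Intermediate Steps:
s(b, l) = 2 + 75*l/2 - b*l/4 (s(b, l) = 2 - (l*b - 150*l)/4 = 2 - (b*l - 150*l)/4 = 2 - (-150*l + b*l)/4 = 2 + (75*l/2 - b*l/4) = 2 + 75*l/2 - b*l/4)
(37923 + s(-28, -106))/(-8258 + 47793) = (37923 + (2 + (75/2)*(-106) - ¼*(-28)*(-106)))/(-8258 + 47793) = (37923 + (2 - 3975 - 742))/39535 = (37923 - 4715)*(1/39535) = 33208*(1/39535) = 33208/39535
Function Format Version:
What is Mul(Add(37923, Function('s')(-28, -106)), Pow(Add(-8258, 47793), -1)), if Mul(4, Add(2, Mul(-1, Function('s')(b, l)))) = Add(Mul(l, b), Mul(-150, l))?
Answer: Rational(33208, 39535) ≈ 0.83996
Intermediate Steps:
Function('s')(b, l) = Add(2, Mul(Rational(75, 2), l), Mul(Rational(-1, 4), b, l)) (Function('s')(b, l) = Add(2, Mul(Rational(-1, 4), Add(Mul(l, b), Mul(-150, l)))) = Add(2, Mul(Rational(-1, 4), Add(Mul(b, l), Mul(-150, l)))) = Add(2, Mul(Rational(-1, 4), Add(Mul(-150, l), Mul(b, l)))) = Add(2, Add(Mul(Rational(75, 2), l), Mul(Rational(-1, 4), b, l))) = Add(2, Mul(Rational(75, 2), l), Mul(Rational(-1, 4), b, l)))
Mul(Add(37923, Function('s')(-28, -106)), Pow(Add(-8258, 47793), -1)) = Mul(Add(37923, Add(2, Mul(Rational(75, 2), -106), Mul(Rational(-1, 4), -28, -106))), Pow(Add(-8258, 47793), -1)) = Mul(Add(37923, Add(2, -3975, -742)), Pow(39535, -1)) = Mul(Add(37923, -4715), Rational(1, 39535)) = Mul(33208, Rational(1, 39535)) = Rational(33208, 39535)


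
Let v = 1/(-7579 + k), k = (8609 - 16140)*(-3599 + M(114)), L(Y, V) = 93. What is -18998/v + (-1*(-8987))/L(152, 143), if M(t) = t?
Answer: -46357587983197/93 ≈ -4.9847e+11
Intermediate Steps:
k = 26245535 (k = (8609 - 16140)*(-3599 + 114) = -7531*(-3485) = 26245535)
v = 1/26237956 (v = 1/(-7579 + 26245535) = 1/26237956 ≈ 3.8113e-8)
-18998/v + (-1*(-8987))/L(152, 143) = -18998/1/26237956 - 1*(-8987)/93 = -18998*26237956 + 8987*(1/93) = -498468688088 + 8987/93 = -46357587983197/93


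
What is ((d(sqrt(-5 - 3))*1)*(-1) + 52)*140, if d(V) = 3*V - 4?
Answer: 7840 - 840*I*sqrt(2) ≈ 7840.0 - 1187.9*I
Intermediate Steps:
d(V) = -4 + 3*V
((d(sqrt(-5 - 3))*1)*(-1) + 52)*140 = (((-4 + 3*sqrt(-5 - 3))*1)*(-1) + 52)*140 = (((-4 + 3*sqrt(-8))*1)*(-1) + 52)*140 = (((-4 + 3*(2*I*sqrt(2)))*1)*(-1) + 52)*140 = (((-4 + 6*I*sqrt(2))*1)*(-1) + 52)*140 = ((-4 + 6*I*sqrt(2))*(-1) + 52)*140 = ((4 - 6*I*sqrt(2)) + 52)*140 = (56 - 6*I*sqrt(2))*140 = 7840 - 840*I*sqrt(2)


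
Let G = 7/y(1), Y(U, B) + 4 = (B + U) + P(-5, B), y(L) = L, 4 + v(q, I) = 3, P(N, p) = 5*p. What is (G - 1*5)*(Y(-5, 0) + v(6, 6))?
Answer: -20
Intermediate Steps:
v(q, I) = -1 (v(q, I) = -4 + 3 = -1)
Y(U, B) = -4 + U + 6*B (Y(U, B) = -4 + ((B + U) + 5*B) = -4 + (U + 6*B) = -4 + U + 6*B)
G = 7 (G = 7/1 = 7*1 = 7)
(G - 1*5)*(Y(-5, 0) + v(6, 6)) = (7 - 1*5)*((-4 - 5 + 6*0) - 1) = (7 - 5)*((-4 - 5 + 0) - 1) = 2*(-9 - 1) = 2*(-10) = -20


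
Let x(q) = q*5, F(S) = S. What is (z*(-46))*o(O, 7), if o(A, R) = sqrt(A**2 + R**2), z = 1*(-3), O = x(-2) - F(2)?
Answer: 138*sqrt(193) ≈ 1917.2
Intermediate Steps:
x(q) = 5*q
O = -12 (O = 5*(-2) - 1*2 = -10 - 2 = -12)
z = -3
(z*(-46))*o(O, 7) = (-3*(-46))*sqrt((-12)**2 + 7**2) = 138*sqrt(144 + 49) = 138*sqrt(193)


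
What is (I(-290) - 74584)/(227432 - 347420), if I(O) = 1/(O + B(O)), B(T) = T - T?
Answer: 7209787/11598840 ≈ 0.62160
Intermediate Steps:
B(T) = 0
I(O) = 1/O (I(O) = 1/(O + 0) = 1/O)
(I(-290) - 74584)/(227432 - 347420) = (1/(-290) - 74584)/(227432 - 347420) = (-1/290 - 74584)/(-119988) = -21629361/290*(-1/119988) = 7209787/11598840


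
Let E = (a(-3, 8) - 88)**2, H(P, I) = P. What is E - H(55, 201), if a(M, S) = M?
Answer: 8226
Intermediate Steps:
E = 8281 (E = (-3 - 88)**2 = (-91)**2 = 8281)
E - H(55, 201) = 8281 - 1*55 = 8281 - 55 = 8226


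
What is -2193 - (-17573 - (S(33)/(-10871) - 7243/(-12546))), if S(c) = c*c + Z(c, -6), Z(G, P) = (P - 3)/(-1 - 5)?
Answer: 1048852911160/68193783 ≈ 15380.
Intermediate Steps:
Z(G, P) = ½ - P/6 (Z(G, P) = (-3 + P)/(-6) = (-3 + P)*(-⅙) = ½ - P/6)
S(c) = 3/2 + c² (S(c) = c*c + (½ - ⅙*(-6)) = c² + (½ + 1) = c² + 3/2 = 3/2 + c²)
-2193 - (-17573 - (S(33)/(-10871) - 7243/(-12546))) = -2193 - (-17573 - ((3/2 + 33²)/(-10871) - 7243/(-12546))) = -2193 - (-17573 - ((3/2 + 1089)*(-1/10871) - 7243*(-1/12546))) = -2193 - (-17573 - ((2181/2)*(-1/10871) + 7243/12546)) = -2193 - (-17573 - (-2181/21742 + 7243/12546)) = -2193 - (-17573 - 1*32528620/68193783) = -2193 - (-17573 - 32528620/68193783) = -2193 - 1*(-1198401877279/68193783) = -2193 + 1198401877279/68193783 = 1048852911160/68193783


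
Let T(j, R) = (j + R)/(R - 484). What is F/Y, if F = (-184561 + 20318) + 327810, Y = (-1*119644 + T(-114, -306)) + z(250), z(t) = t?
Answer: -12921793/9432084 ≈ -1.3700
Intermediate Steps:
T(j, R) = (R + j)/(-484 + R)
Y = -9432084/79 (Y = (-1*119644 + (-306 - 114)/(-484 - 306)) + 250 = (-119644 - 420/(-790)) + 250 = (-119644 - 1/790*(-420)) + 250 = (-119644 + 42/79) + 250 = -9451834/79 + 250 = -9432084/79 ≈ -1.1939e+5)
F = 163567 (F = -164243 + 327810 = 163567)
F/Y = 163567/(-9432084/79) = 163567*(-79/9432084) = -12921793/9432084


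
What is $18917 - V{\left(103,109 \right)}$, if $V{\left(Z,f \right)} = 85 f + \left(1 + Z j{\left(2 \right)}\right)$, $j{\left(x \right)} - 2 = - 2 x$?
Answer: $9857$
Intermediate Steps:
$j{\left(x \right)} = 2 - 2 x$
$V{\left(Z,f \right)} = 1 - 2 Z + 85 f$ ($V{\left(Z,f \right)} = 85 f + \left(1 + Z \left(2 - 4\right)\right) = 85 f + \left(1 + Z \left(-2\right)\right) = 85 f - \left(-1 + 2 Z\right) = 1 - 2 Z + 85 f$)
$18917 - V{\left(103,109 \right)} = 18917 - \left(1 - 206 + 85 \cdot 109\right) = 18917 - \left(1 - 206 + 9265\right) = 18917 - 9060 = 9857$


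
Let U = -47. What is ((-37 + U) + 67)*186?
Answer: -3162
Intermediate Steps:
((-37 + U) + 67)*186 = ((-37 - 47) + 67)*186 = (-84 + 67)*186 = -17*186 = -3162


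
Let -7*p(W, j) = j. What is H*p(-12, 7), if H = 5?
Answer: -5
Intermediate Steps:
p(W, j) = -j/7
H*p(-12, 7) = 5*(-⅐*7) = 5*(-1) = -5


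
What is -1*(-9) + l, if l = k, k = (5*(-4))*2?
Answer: -31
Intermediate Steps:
k = -40 (k = -20*2 = -40)
l = -40
-1*(-9) + l = -1*(-9) - 40 = 9 - 40 = -31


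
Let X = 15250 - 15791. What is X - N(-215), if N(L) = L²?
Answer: -46766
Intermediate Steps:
X = -541
X - N(-215) = -541 - 1*(-215)² = -541 - 1*46225 = -541 - 46225 = -46766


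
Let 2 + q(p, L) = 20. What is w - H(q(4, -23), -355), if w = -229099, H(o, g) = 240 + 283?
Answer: -229622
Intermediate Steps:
q(p, L) = 18 (q(p, L) = -2 + 20 = 18)
H(o, g) = 523
w - H(q(4, -23), -355) = -229099 - 1*523 = -229099 - 523 = -229622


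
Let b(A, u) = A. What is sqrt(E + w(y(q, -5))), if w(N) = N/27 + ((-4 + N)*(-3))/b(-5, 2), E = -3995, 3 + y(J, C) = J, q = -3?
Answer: I*sqrt(36011)/3 ≈ 63.255*I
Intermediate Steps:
y(J, C) = -3 + J
w(N) = -12/5 + 86*N/135 (w(N) = N/27 + ((-4 + N)*(-3))/(-5) = N*(1/27) + (12 - 3*N)*(-1/5) = N/27 + (-12/5 + 3*N/5) = -12/5 + 86*N/135)
sqrt(E + w(y(q, -5))) = sqrt(-3995 + (-12/5 + 86*(-3 - 3)/135)) = sqrt(-3995 + (-12/5 + (86/135)*(-6))) = sqrt(-3995 + (-12/5 - 172/45)) = sqrt(-3995 - 56/9) = sqrt(-36011/9) = I*sqrt(36011)/3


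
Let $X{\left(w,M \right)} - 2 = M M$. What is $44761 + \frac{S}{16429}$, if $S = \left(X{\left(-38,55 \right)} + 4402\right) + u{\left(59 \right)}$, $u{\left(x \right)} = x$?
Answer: $\frac{735385957}{16429} \approx 44761.0$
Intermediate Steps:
$X{\left(w,M \right)} = 2 + M^{2}$ ($X{\left(w,M \right)} = 2 + M M = 2 + M^{2}$)
$S = 7488$ ($S = \left(\left(2 + 55^{2}\right) + 4402\right) + 59 = \left(\left(2 + 3025\right) + 4402\right) + 59 = \left(3027 + 4402\right) + 59 = 7429 + 59 = 7488$)
$44761 + \frac{S}{16429} = 44761 + \frac{7488}{16429} = \frac{735385957}{16429}$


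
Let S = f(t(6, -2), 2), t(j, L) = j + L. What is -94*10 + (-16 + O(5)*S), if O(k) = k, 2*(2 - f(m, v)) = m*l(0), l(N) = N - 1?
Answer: -936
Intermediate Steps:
l(N) = -1 + N
t(j, L) = L + j
f(m, v) = 2 + m/2 (f(m, v) = 2 - m*(-1 + 0)/2 = 2 - m*(-1)/2 = 2 - (-1)*m/2 = 2 + m/2)
S = 4 (S = 2 + (-2 + 6)/2 = 2 + (½)*4 = 2 + 2 = 4)
-94*10 + (-16 + O(5)*S) = -94*10 + (-16 + 5*4) = -940 + (-16 + 20) = -940 + 4 = -936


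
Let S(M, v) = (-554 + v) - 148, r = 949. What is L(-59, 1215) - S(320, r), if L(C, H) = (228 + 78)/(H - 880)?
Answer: -82439/335 ≈ -246.09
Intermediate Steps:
L(C, H) = 306/(-880 + H)
S(M, v) = -702 + v
L(-59, 1215) - S(320, r) = 306/(-880 + 1215) - (-702 + 949) = 306/335 - 1*247 = 306*(1/335) - 247 = 306/335 - 247 = -82439/335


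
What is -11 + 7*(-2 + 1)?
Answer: -18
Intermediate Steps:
-11 + 7*(-2 + 1) = -11 + 7*(-1) = -11 - 7 = -18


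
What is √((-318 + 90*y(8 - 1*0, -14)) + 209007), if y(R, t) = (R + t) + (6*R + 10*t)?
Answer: √199869 ≈ 447.07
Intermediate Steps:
y(R, t) = 7*R + 11*t
√((-318 + 90*y(8 - 1*0, -14)) + 209007) = √((-318 + 90*(7*(8 - 1*0) + 11*(-14))) + 209007) = √((-318 + 90*(7*(8 + 0) - 154)) + 209007) = √((-318 + 90*(7*8 - 154)) + 209007) = √((-318 + 90*(56 - 154)) + 209007) = √((-318 + 90*(-98)) + 209007) = √((-318 - 8820) + 209007) = √(-9138 + 209007) = √199869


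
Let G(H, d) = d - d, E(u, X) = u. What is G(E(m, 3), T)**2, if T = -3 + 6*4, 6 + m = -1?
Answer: 0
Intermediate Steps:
m = -7 (m = -6 - 1 = -7)
T = 21 (T = -3 + 24 = 21)
G(H, d) = 0
G(E(m, 3), T)**2 = 0**2 = 0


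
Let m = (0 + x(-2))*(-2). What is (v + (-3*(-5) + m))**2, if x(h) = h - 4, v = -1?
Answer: 676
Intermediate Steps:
x(h) = -4 + h
m = 12 (m = (0 + (-4 - 2))*(-2) = (0 - 6)*(-2) = -6*(-2) = 12)
(v + (-3*(-5) + m))**2 = (-1 + (-3*(-5) + 12))**2 = (-1 + (15 + 12))**2 = (-1 + 27)**2 = 26**2 = 676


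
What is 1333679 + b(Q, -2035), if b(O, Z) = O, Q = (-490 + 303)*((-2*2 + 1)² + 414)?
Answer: 1254578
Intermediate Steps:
Q = -79101 (Q = -187*((-4 + 1)² + 414) = -187*((-3)² + 414) = -187*(9 + 414) = -187*423 = -79101)
1333679 + b(Q, -2035) = 1333679 - 79101 = 1254578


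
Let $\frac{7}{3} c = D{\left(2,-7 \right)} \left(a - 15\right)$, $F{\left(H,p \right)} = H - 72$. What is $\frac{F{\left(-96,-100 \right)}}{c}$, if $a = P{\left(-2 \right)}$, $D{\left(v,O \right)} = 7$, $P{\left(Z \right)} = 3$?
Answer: $\frac{14}{3} \approx 4.6667$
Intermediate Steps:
$F{\left(H,p \right)} = -72 + H$ ($F{\left(H,p \right)} = H - 72 = -72 + H$)
$a = 3$
$c = -36$ ($c = \frac{3 \cdot 7 \left(3 - 15\right)}{7} = \frac{3 \cdot 7 \left(-12\right)}{7} = \frac{3}{7} \left(-84\right) = -36$)
$\frac{F{\left(-96,-100 \right)}}{c} = \frac{-72 - 96}{-36} = \left(-168\right) \left(- \frac{1}{36}\right) = \frac{14}{3}$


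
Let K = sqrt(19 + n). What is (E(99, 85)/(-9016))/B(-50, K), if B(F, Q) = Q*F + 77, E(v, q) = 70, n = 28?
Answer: 55/10264532 + 125*sqrt(47)/35925862 ≈ 2.9212e-5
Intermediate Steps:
K = sqrt(47) (K = sqrt(19 + 28) = sqrt(47) ≈ 6.8557)
B(F, Q) = 77 + F*Q (B(F, Q) = F*Q + 77 = 77 + F*Q)
(E(99, 85)/(-9016))/B(-50, K) = (70/(-9016))/(77 - 50*sqrt(47)) = (70*(-1/9016))/(77 - 50*sqrt(47)) = -5/(644*(77 - 50*sqrt(47)))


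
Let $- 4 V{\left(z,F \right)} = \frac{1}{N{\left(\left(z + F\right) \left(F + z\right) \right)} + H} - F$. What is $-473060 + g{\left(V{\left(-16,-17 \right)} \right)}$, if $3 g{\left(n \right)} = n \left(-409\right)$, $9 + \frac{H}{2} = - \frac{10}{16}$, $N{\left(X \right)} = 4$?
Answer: $- \frac{345857423}{732} \approx -4.7248 \cdot 10^{5}$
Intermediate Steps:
$H = - \frac{77}{4}$ ($H = -18 + 2 \left(- \frac{10}{16}\right) = -18 + 2 \left(\left(-10\right) \frac{1}{16}\right) = -18 + 2 \left(- \frac{5}{8}\right) = -18 - \frac{5}{4} = - \frac{77}{4} \approx -19.25$)
$V{\left(z,F \right)} = \frac{1}{61} + \frac{F}{4}$ ($V{\left(z,F \right)} = - \frac{\frac{1}{4 - \frac{77}{4}} - F}{4} = - \frac{\frac{1}{- \frac{61}{4}} - F}{4} = - \frac{- \frac{4}{61} - F}{4} = \frac{1}{61} + \frac{F}{4}$)
$g{\left(n \right)} = - \frac{409 n}{3}$ ($g{\left(n \right)} = \frac{n \left(-409\right)}{3} = \frac{\left(-409\right) n}{3} = - \frac{409 n}{3}$)
$-473060 + g{\left(V{\left(-16,-17 \right)} \right)} = -473060 - \frac{409 \left(\frac{1}{61} + \frac{1}{4} \left(-17\right)\right)}{3} = -473060 - \frac{409 \left(\frac{1}{61} - \frac{17}{4}\right)}{3} = -473060 - - \frac{422497}{732} = -473060 + \frac{422497}{732} = - \frac{345857423}{732}$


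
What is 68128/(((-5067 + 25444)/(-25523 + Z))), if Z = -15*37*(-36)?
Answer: -377633504/20377 ≈ -18532.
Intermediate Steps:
Z = 19980 (Z = -555*(-36) = 19980)
68128/(((-5067 + 25444)/(-25523 + Z))) = 68128/(((-5067 + 25444)/(-25523 + 19980))) = 68128/((20377/(-5543))) = 68128/((20377*(-1/5543))) = 68128/(-20377/5543) = 68128*(-5543/20377) = -377633504/20377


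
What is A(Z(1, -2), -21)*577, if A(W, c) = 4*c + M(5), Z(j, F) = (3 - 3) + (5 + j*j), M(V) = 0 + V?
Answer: -45583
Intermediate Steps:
M(V) = V
Z(j, F) = 5 + j**2 (Z(j, F) = 0 + (5 + j**2) = 5 + j**2)
A(W, c) = 5 + 4*c (A(W, c) = 4*c + 5 = 5 + 4*c)
A(Z(1, -2), -21)*577 = (5 + 4*(-21))*577 = (5 - 84)*577 = -79*577 = -45583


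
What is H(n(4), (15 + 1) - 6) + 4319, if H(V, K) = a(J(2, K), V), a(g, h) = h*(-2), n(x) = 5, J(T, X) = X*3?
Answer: 4309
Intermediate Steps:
J(T, X) = 3*X
a(g, h) = -2*h
H(V, K) = -2*V
H(n(4), (15 + 1) - 6) + 4319 = -2*5 + 4319 = -10 + 4319 = 4309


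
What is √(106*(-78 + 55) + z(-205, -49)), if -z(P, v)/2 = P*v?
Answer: 32*I*√22 ≈ 150.09*I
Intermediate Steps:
z(P, v) = -2*P*v
√(106*(-78 + 55) + z(-205, -49)) = √(106*(-78 + 55) - 2*(-205)*(-49)) = √(106*(-23) - 20090) = √(-2438 - 20090) = √(-22528) = 32*I*√22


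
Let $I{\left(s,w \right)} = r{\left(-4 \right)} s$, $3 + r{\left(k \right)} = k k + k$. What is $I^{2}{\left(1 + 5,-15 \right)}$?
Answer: $2916$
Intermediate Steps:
$r{\left(k \right)} = -3 + k + k^{2}$ ($r{\left(k \right)} = -3 + \left(k k + k\right) = -3 + \left(k^{2} + k\right) = -3 + \left(k + k^{2}\right) = -3 + k + k^{2}$)
$I{\left(s,w \right)} = 9 s$ ($I{\left(s,w \right)} = \left(-3 - 4 + \left(-4\right)^{2}\right) s = \left(-3 - 4 + 16\right) s = 9 s$)
$I^{2}{\left(1 + 5,-15 \right)} = \left(9 \left(1 + 5\right)\right)^{2} = \left(9 \cdot 6\right)^{2} = 54^{2} = 2916$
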